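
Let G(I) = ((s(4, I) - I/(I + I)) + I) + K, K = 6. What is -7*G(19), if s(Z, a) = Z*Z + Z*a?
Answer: -1631/2 ≈ -815.50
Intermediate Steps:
s(Z, a) = Z² + Z*a
G(I) = 43/2 + 5*I (G(I) = ((4*(4 + I) - I/(I + I)) + I) + 6 = (((16 + 4*I) - I/(2*I)) + I) + 6 = (((16 + 4*I) - I*1/(2*I)) + I) + 6 = (((16 + 4*I) - 1*½) + I) + 6 = (((16 + 4*I) - ½) + I) + 6 = ((31/2 + 4*I) + I) + 6 = (31/2 + 5*I) + 6 = 43/2 + 5*I)
-7*G(19) = -7*(43/2 + 5*19) = -7*(43/2 + 95) = -7*233/2 = -1631/2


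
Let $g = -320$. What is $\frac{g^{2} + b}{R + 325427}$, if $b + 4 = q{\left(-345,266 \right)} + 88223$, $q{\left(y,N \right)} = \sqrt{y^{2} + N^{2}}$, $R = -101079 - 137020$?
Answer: $\frac{190619}{87328} + \frac{\sqrt{189781}}{87328} \approx 2.1878$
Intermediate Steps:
$R = -238099$ ($R = -101079 - 137020 = -238099$)
$q{\left(y,N \right)} = \sqrt{N^{2} + y^{2}}$
$b = 88219 + \sqrt{189781}$ ($b = -4 + \left(\sqrt{266^{2} + \left(-345\right)^{2}} + 88223\right) = -4 + \left(\sqrt{70756 + 119025} + 88223\right) = -4 + \left(\sqrt{189781} + 88223\right) = -4 + \left(88223 + \sqrt{189781}\right) = 88219 + \sqrt{189781} \approx 88655.0$)
$\frac{g^{2} + b}{R + 325427} = \frac{\left(-320\right)^{2} + \left(88219 + \sqrt{189781}\right)}{-238099 + 325427} = \frac{102400 + \left(88219 + \sqrt{189781}\right)}{87328} = \left(190619 + \sqrt{189781}\right) \frac{1}{87328} = \frac{190619}{87328} + \frac{\sqrt{189781}}{87328}$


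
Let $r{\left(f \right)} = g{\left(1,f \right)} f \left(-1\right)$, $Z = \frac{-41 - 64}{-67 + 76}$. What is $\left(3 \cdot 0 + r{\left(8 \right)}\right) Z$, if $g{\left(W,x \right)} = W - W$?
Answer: $0$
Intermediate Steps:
$g{\left(W,x \right)} = 0$
$Z = - \frac{35}{3}$ ($Z = - \frac{105}{9} = \left(-105\right) \frac{1}{9} = - \frac{35}{3} \approx -11.667$)
$r{\left(f \right)} = 0$ ($r{\left(f \right)} = 0 f \left(-1\right) = 0 \left(-1\right) = 0$)
$\left(3 \cdot 0 + r{\left(8 \right)}\right) Z = \left(3 \cdot 0 + 0\right) \left(- \frac{35}{3}\right) = \left(0 + 0\right) \left(- \frac{35}{3}\right) = 0 \left(- \frac{35}{3}\right) = 0$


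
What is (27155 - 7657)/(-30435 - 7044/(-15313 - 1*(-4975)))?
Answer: -33595054/52438331 ≈ -0.64066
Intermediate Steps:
(27155 - 7657)/(-30435 - 7044/(-15313 - 1*(-4975))) = 19498/(-30435 - 7044/(-15313 + 4975)) = 19498/(-30435 - 7044/(-10338)) = 19498/(-30435 - 7044*(-1/10338)) = 19498/(-30435 + 1174/1723) = 19498/(-52438331/1723) = 19498*(-1723/52438331) = -33595054/52438331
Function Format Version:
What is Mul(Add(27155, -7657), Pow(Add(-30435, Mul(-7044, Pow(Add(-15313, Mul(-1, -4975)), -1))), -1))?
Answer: Rational(-33595054, 52438331) ≈ -0.64066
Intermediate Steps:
Mul(Add(27155, -7657), Pow(Add(-30435, Mul(-7044, Pow(Add(-15313, Mul(-1, -4975)), -1))), -1)) = Mul(19498, Pow(Add(-30435, Mul(-7044, Pow(Add(-15313, 4975), -1))), -1)) = Mul(19498, Pow(Add(-30435, Mul(-7044, Pow(-10338, -1))), -1)) = Mul(19498, Pow(Add(-30435, Mul(-7044, Rational(-1, 10338))), -1)) = Mul(19498, Pow(Add(-30435, Rational(1174, 1723)), -1)) = Mul(19498, Pow(Rational(-52438331, 1723), -1)) = Mul(19498, Rational(-1723, 52438331)) = Rational(-33595054, 52438331)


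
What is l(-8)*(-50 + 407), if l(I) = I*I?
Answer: 22848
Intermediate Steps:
l(I) = I²
l(-8)*(-50 + 407) = (-8)²*(-50 + 407) = 64*357 = 22848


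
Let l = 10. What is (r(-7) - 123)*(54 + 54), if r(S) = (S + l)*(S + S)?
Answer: -17820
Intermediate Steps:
r(S) = 2*S*(10 + S) (r(S) = (S + 10)*(S + S) = (10 + S)*(2*S) = 2*S*(10 + S))
(r(-7) - 123)*(54 + 54) = (2*(-7)*(10 - 7) - 123)*(54 + 54) = (2*(-7)*3 - 123)*108 = (-42 - 123)*108 = -165*108 = -17820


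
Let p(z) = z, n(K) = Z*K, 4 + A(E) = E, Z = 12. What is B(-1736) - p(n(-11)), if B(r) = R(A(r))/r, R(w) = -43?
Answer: 229195/1736 ≈ 132.02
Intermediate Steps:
A(E) = -4 + E
n(K) = 12*K
B(r) = -43/r
B(-1736) - p(n(-11)) = -43/(-1736) - 12*(-11) = -43*(-1/1736) - 1*(-132) = 43/1736 + 132 = 229195/1736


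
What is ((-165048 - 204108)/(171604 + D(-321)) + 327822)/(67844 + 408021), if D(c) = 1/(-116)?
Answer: 1305120512538/1894519733899 ≈ 0.68889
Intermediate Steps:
D(c) = -1/116
((-165048 - 204108)/(171604 + D(-321)) + 327822)/(67844 + 408021) = ((-165048 - 204108)/(171604 - 1/116) + 327822)/(67844 + 408021) = (-369156/19906063/116 + 327822)/475865 = (-369156*116/19906063 + 327822)*(1/475865) = (-42822096/19906063 + 327822)*(1/475865) = (6525602562690/19906063)*(1/475865) = 1305120512538/1894519733899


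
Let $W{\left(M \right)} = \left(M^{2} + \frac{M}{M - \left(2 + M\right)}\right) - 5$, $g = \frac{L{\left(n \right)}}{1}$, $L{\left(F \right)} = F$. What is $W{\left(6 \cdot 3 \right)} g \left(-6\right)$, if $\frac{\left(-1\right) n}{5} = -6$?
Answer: $-55800$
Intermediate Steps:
$n = 30$ ($n = \left(-5\right) \left(-6\right) = 30$)
$g = 30$ ($g = \frac{30}{1} = 30 \cdot 1 = 30$)
$W{\left(M \right)} = -5 + M^{2} - \frac{M}{2}$ ($W{\left(M \right)} = \left(M^{2} + \frac{M}{-2}\right) - 5 = \left(M^{2} - \frac{M}{2}\right) - 5 = -5 + M^{2} - \frac{M}{2}$)
$W{\left(6 \cdot 3 \right)} g \left(-6\right) = \left(-5 + \left(6 \cdot 3\right)^{2} - \frac{6 \cdot 3}{2}\right) 30 \left(-6\right) = \left(-5 + 18^{2} - 9\right) 30 \left(-6\right) = \left(-5 + 324 - 9\right) 30 \left(-6\right) = 310 \cdot 30 \left(-6\right) = 9300 \left(-6\right) = -55800$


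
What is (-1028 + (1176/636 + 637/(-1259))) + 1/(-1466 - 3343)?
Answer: -329444146342/320890143 ≈ -1026.7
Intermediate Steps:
(-1028 + (1176/636 + 637/(-1259))) + 1/(-1466 - 3343) = (-1028 + (1176*(1/636) + 637*(-1/1259))) + 1/(-4809) = (-1028 + (98/53 - 637/1259)) - 1/4809 = (-1028 + 89621/66727) - 1/4809 = -68505735/66727 - 1/4809 = -329444146342/320890143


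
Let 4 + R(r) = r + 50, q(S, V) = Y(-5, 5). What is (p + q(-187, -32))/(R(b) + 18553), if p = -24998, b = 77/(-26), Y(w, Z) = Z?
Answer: -649818/483497 ≈ -1.3440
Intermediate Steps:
q(S, V) = 5
b = -77/26 (b = 77*(-1/26) = -77/26 ≈ -2.9615)
R(r) = 46 + r (R(r) = -4 + (r + 50) = -4 + (50 + r) = 46 + r)
(p + q(-187, -32))/(R(b) + 18553) = (-24998 + 5)/((46 - 77/26) + 18553) = -24993/(1119/26 + 18553) = -24993/483497/26 = -24993*26/483497 = -649818/483497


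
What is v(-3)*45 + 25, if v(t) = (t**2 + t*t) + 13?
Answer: 1420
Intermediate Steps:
v(t) = 13 + 2*t**2 (v(t) = (t**2 + t**2) + 13 = 2*t**2 + 13 = 13 + 2*t**2)
v(-3)*45 + 25 = (13 + 2*(-3)**2)*45 + 25 = (13 + 2*9)*45 + 25 = (13 + 18)*45 + 25 = 31*45 + 25 = 1395 + 25 = 1420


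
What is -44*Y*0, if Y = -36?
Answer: 0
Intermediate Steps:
-44*Y*0 = -44*(-36)*0 = 1584*0 = 0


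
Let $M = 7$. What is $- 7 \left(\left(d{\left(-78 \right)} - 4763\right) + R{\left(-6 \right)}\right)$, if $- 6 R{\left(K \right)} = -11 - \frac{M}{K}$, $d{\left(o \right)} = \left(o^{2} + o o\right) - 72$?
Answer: $- \frac{1848329}{36} \approx -51343.0$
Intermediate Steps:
$d{\left(o \right)} = -72 + 2 o^{2}$ ($d{\left(o \right)} = \left(o^{2} + o^{2}\right) - 72 = 2 o^{2} - 72 = -72 + 2 o^{2}$)
$R{\left(K \right)} = \frac{11}{6} + \frac{7}{6 K}$ ($R{\left(K \right)} = - \frac{-11 - \frac{7}{K}}{6} = \frac{11}{6} + \frac{7}{6 K}$)
$- 7 \left(\left(d{\left(-78 \right)} - 4763\right) + R{\left(-6 \right)}\right) = - 7 \left(\left(\left(-72 + 2 \left(-78\right)^{2}\right) - 4763\right) + \frac{7 + 11 \left(-6\right)}{6 \left(-6\right)}\right) = - 7 \left(\left(\left(-72 + 2 \cdot 6084\right) - 4763\right) + \frac{1}{6} \left(- \frac{1}{6}\right) \left(7 - 66\right)\right) = - 7 \left(\left(\left(-72 + 12168\right) - 4763\right) + \frac{1}{6} \left(- \frac{1}{6}\right) \left(-59\right)\right) = - 7 \left(\left(12096 - 4763\right) + \frac{59}{36}\right) = - 7 \left(7333 + \frac{59}{36}\right) = \left(-7\right) \frac{264047}{36} = - \frac{1848329}{36}$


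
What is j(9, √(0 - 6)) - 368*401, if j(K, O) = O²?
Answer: -147574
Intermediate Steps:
j(9, √(0 - 6)) - 368*401 = (√(0 - 6))² - 368*401 = (√(-6))² - 147568 = (I*√6)² - 147568 = -6 - 147568 = -147574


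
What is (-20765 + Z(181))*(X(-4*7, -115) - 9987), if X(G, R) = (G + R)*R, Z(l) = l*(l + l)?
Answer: 289040706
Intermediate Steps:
Z(l) = 2*l² (Z(l) = l*(2*l) = 2*l²)
X(G, R) = R*(G + R)
(-20765 + Z(181))*(X(-4*7, -115) - 9987) = (-20765 + 2*181²)*(-115*(-4*7 - 115) - 9987) = (-20765 + 2*32761)*(-115*(-28 - 115) - 9987) = (-20765 + 65522)*(-115*(-143) - 9987) = 44757*(16445 - 9987) = 44757*6458 = 289040706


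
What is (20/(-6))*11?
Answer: -110/3 ≈ -36.667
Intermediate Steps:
(20/(-6))*11 = (20*(-⅙))*11 = -10/3*11 = -110/3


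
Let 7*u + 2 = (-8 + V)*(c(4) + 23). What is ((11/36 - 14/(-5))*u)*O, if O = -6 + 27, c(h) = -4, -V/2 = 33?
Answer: -196768/15 ≈ -13118.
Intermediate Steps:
V = -66 (V = -2*33 = -66)
u = -1408/7 (u = -2/7 + ((-8 - 66)*(-4 + 23))/7 = -2/7 + (-74*19)/7 = -2/7 + (1/7)*(-1406) = -2/7 - 1406/7 = -1408/7 ≈ -201.14)
O = 21
((11/36 - 14/(-5))*u)*O = ((11/36 - 14/(-5))*(-1408/7))*21 = ((11*(1/36) - 14*(-1/5))*(-1408/7))*21 = ((11/36 + 14/5)*(-1408/7))*21 = ((559/180)*(-1408/7))*21 = -196768/315*21 = -196768/15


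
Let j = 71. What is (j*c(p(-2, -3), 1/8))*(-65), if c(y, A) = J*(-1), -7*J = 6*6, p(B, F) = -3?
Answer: -166140/7 ≈ -23734.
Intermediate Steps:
J = -36/7 (J = -6*6/7 = -1/7*36 = -36/7 ≈ -5.1429)
c(y, A) = 36/7 (c(y, A) = -36/7*(-1) = 36/7)
(j*c(p(-2, -3), 1/8))*(-65) = (71*(36/7))*(-65) = (2556/7)*(-65) = -166140/7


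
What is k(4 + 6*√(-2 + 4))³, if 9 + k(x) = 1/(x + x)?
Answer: -32395385/43904 + 1152189*√2/87808 ≈ -719.31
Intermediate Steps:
k(x) = -9 + 1/(2*x) (k(x) = -9 + 1/(x + x) = -9 + 1/(2*x))
k(4 + 6*√(-2 + 4))³ = (-9 + 1/(2*(4 + 6*√(-2 + 4))))³ = (-9 + 1/(2*(4 + 6*√2)))³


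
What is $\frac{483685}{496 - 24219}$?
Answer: $- \frac{483685}{23723} \approx -20.389$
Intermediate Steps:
$\frac{483685}{496 - 24219} = \frac{483685}{-23723} = 483685 \left(- \frac{1}{23723}\right) = - \frac{483685}{23723}$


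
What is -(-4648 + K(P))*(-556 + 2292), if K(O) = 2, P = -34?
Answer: 8065456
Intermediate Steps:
-(-4648 + K(P))*(-556 + 2292) = -(-4648 + 2)*(-556 + 2292) = -(-4646)*1736 = -1*(-8065456) = 8065456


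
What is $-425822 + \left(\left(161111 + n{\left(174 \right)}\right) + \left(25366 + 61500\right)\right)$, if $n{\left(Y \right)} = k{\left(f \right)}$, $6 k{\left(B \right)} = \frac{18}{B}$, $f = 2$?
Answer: $- \frac{355687}{2} \approx -1.7784 \cdot 10^{5}$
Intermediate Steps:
$k{\left(B \right)} = \frac{3}{B}$ ($k{\left(B \right)} = \frac{18 \frac{1}{B}}{6} = \frac{3}{B}$)
$n{\left(Y \right)} = \frac{3}{2}$
$-425822 + \left(\left(161111 + n{\left(174 \right)}\right) + \left(25366 + 61500\right)\right) = -425822 + \left(\left(161111 + \frac{3}{2}\right) + \left(25366 + 61500\right)\right) = -425822 + \left(\frac{322225}{2} + 86866\right) = -425822 + \frac{495957}{2} = - \frac{355687}{2}$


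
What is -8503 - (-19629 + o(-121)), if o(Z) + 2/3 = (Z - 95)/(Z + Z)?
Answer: 4038656/363 ≈ 11126.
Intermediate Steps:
o(Z) = -⅔ + (-95 + Z)/(2*Z) (o(Z) = -⅔ + (Z - 95)/(Z + Z) = -⅔ + (-95 + Z)/((2*Z)) = -⅔ + (-95 + Z)*(1/(2*Z)) = -⅔ + (-95 + Z)/(2*Z))
-8503 - (-19629 + o(-121)) = -8503 - (-19629 + (⅙)*(-285 - 1*(-121))/(-121)) = -8503 - (-19629 + (⅙)*(-1/121)*(-285 + 121)) = -8503 - (-19629 + (⅙)*(-1/121)*(-164)) = -8503 - (-19629 + 82/363) = -8503 - 1*(-7125245/363) = -8503 + 7125245/363 = 4038656/363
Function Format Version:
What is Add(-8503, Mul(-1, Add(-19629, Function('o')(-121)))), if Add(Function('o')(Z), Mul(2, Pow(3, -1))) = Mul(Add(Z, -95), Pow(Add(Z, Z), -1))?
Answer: Rational(4038656, 363) ≈ 11126.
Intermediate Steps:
Function('o')(Z) = Add(Rational(-2, 3), Mul(Rational(1, 2), Pow(Z, -1), Add(-95, Z))) (Function('o')(Z) = Add(Rational(-2, 3), Mul(Add(Z, -95), Pow(Add(Z, Z), -1))) = Add(Rational(-2, 3), Mul(Add(-95, Z), Pow(Mul(2, Z), -1))) = Add(Rational(-2, 3), Mul(Add(-95, Z), Mul(Rational(1, 2), Pow(Z, -1)))) = Add(Rational(-2, 3), Mul(Rational(1, 2), Pow(Z, -1), Add(-95, Z))))
Add(-8503, Mul(-1, Add(-19629, Function('o')(-121)))) = Add(-8503, Mul(-1, Add(-19629, Mul(Rational(1, 6), Pow(-121, -1), Add(-285, Mul(-1, -121)))))) = Add(-8503, Mul(-1, Add(-19629, Mul(Rational(1, 6), Rational(-1, 121), Add(-285, 121))))) = Add(-8503, Mul(-1, Add(-19629, Mul(Rational(1, 6), Rational(-1, 121), -164)))) = Add(-8503, Mul(-1, Add(-19629, Rational(82, 363)))) = Add(-8503, Mul(-1, Rational(-7125245, 363))) = Add(-8503, Rational(7125245, 363)) = Rational(4038656, 363)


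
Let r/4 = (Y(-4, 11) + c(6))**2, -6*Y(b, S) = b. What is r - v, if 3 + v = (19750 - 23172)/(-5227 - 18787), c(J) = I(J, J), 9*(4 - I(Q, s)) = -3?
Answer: 1235010/12007 ≈ 102.86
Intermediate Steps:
I(Q, s) = 13/3 (I(Q, s) = 4 - 1/9*(-3) = 4 + 1/3 = 13/3)
c(J) = 13/3
Y(b, S) = -b/6
v = -34310/12007 (v = -3 + (19750 - 23172)/(-5227 - 18787) = -3 - 3422/(-24014) = -3 - 3422*(-1/24014) = -3 + 1711/12007 = -34310/12007 ≈ -2.8575)
r = 100 (r = 4*(-1/6*(-4) + 13/3)**2 = 4*(2/3 + 13/3)**2 = 4*5**2 = 4*25 = 100)
r - v = 100 - 1*(-34310/12007) = 100 + 34310/12007 = 1235010/12007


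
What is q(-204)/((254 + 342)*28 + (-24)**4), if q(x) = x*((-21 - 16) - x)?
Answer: -8517/87116 ≈ -0.097766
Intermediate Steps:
q(x) = x*(-37 - x)
q(-204)/((254 + 342)*28 + (-24)**4) = (-1*(-204)*(37 - 204))/((254 + 342)*28 + (-24)**4) = (-1*(-204)*(-167))/(596*28 + 331776) = -34068/(16688 + 331776) = -34068/348464 = -34068*1/348464 = -8517/87116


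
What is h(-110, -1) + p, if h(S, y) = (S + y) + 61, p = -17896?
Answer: -17946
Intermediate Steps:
h(S, y) = 61 + S + y
h(-110, -1) + p = (61 - 110 - 1) - 17896 = -50 - 17896 = -17946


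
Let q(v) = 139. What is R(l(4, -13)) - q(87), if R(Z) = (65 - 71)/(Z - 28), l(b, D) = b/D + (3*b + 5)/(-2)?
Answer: -44289/319 ≈ -138.84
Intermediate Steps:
l(b, D) = -5/2 - 3*b/2 + b/D (l(b, D) = b/D + (5 + 3*b)*(-1/2) = b/D + (-5/2 - 3*b/2) = -5/2 - 3*b/2 + b/D)
R(Z) = -6/(-28 + Z)
R(l(4, -13)) - q(87) = -6/(-28 + (4 - 1/2*(-13)*(5 + 3*4))/(-13)) - 1*139 = -6/(-28 - (4 - 1/2*(-13)*(5 + 12))/13) - 139 = -6/(-28 - (4 - 1/2*(-13)*17)/13) - 139 = -6/(-28 - (4 + 221/2)/13) - 139 = -6/(-28 - 1/13*229/2) - 139 = -6/(-28 - 229/26) - 139 = -6/(-957/26) - 139 = -6*(-26/957) - 139 = 52/319 - 139 = -44289/319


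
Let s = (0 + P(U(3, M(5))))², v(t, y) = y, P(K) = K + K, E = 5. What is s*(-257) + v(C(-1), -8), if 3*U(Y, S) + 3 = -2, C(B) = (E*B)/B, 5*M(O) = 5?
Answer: -25772/9 ≈ -2863.6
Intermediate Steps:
M(O) = 1 (M(O) = (⅕)*5 = 1)
C(B) = 5 (C(B) = (5*B)/B = 5)
U(Y, S) = -5/3 (U(Y, S) = -1 + (⅓)*(-2) = -1 - ⅔ = -5/3)
P(K) = 2*K
s = 100/9 (s = (0 + 2*(-5/3))² = (0 - 10/3)² = (-10/3)² = 100/9 ≈ 11.111)
s*(-257) + v(C(-1), -8) = (100/9)*(-257) - 8 = -25700/9 - 8 = -25772/9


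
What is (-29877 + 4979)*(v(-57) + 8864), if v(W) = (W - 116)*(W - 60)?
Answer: -724656290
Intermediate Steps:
v(W) = (-116 + W)*(-60 + W)
(-29877 + 4979)*(v(-57) + 8864) = (-29877 + 4979)*((6960 + (-57)² - 176*(-57)) + 8864) = -24898*((6960 + 3249 + 10032) + 8864) = -24898*(20241 + 8864) = -24898*29105 = -724656290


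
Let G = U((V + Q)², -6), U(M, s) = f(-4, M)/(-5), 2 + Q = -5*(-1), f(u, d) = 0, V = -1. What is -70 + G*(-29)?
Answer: -70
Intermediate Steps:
Q = 3 (Q = -2 - 5*(-1) = -2 + 5 = 3)
U(M, s) = 0 (U(M, s) = 0/(-5) = 0*(-⅕) = 0)
G = 0
-70 + G*(-29) = -70 + 0*(-29) = -70 + 0 = -70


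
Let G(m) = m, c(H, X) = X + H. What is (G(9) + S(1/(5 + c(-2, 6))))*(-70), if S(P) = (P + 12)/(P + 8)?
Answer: -53620/73 ≈ -734.52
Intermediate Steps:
c(H, X) = H + X
S(P) = (12 + P)/(8 + P)
(G(9) + S(1/(5 + c(-2, 6))))*(-70) = (9 + (12 + 1/(5 + (-2 + 6)))/(8 + 1/(5 + (-2 + 6))))*(-70) = (9 + (12 + 1/(5 + 4))/(8 + 1/(5 + 4)))*(-70) = (9 + (12 + 1/9)/(8 + 1/9))*(-70) = (9 + (12 + ⅑)/(8 + ⅑))*(-70) = (9 + (109/9)/(73/9))*(-70) = (9 + (9/73)*(109/9))*(-70) = (9 + 109/73)*(-70) = (766/73)*(-70) = -53620/73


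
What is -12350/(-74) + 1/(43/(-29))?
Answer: 264452/1591 ≈ 166.22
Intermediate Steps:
-12350/(-74) + 1/(43/(-29)) = -12350*(-1)/74 + 1/(43*(-1/29)) = -130*(-95/74) + 1/(-43/29) = 6175/37 - 29/43 = 264452/1591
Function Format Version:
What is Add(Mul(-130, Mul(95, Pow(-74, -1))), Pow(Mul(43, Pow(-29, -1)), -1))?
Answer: Rational(264452, 1591) ≈ 166.22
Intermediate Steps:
Add(Mul(-130, Mul(95, Pow(-74, -1))), Pow(Mul(43, Pow(-29, -1)), -1)) = Add(Mul(-130, Mul(95, Rational(-1, 74))), Pow(Mul(43, Rational(-1, 29)), -1)) = Add(Mul(-130, Rational(-95, 74)), Pow(Rational(-43, 29), -1)) = Add(Rational(6175, 37), Rational(-29, 43)) = Rational(264452, 1591)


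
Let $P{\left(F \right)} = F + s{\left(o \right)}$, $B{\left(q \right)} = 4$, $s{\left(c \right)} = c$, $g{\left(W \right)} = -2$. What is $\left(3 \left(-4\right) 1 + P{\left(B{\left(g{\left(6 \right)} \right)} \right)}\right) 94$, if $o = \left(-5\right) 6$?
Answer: $-3572$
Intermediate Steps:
$o = -30$
$P{\left(F \right)} = -30 + F$ ($P{\left(F \right)} = F - 30 = -30 + F$)
$\left(3 \left(-4\right) 1 + P{\left(B{\left(g{\left(6 \right)} \right)} \right)}\right) 94 = \left(3 \left(-4\right) 1 + \left(-30 + 4\right)\right) 94 = \left(\left(-12\right) 1 - 26\right) 94 = \left(-12 - 26\right) 94 = \left(-38\right) 94 = -3572$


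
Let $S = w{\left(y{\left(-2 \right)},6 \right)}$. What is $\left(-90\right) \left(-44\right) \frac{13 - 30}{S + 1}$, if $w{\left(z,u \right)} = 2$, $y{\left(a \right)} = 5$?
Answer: $-22440$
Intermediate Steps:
$S = 2$
$\left(-90\right) \left(-44\right) \frac{13 - 30}{S + 1} = \left(-90\right) \left(-44\right) \frac{13 - 30}{2 + 1} = 3960 \left(- \frac{17}{3}\right) = -22440$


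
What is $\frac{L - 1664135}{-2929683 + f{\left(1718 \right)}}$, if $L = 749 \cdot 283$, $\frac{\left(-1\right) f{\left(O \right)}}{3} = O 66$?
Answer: $\frac{484056}{1089949} \approx 0.44411$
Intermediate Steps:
$f{\left(O \right)} = - 198 O$ ($f{\left(O \right)} = - 3 O 66 = - 3 \cdot 66 O = - 198 O$)
$L = 211967$
$\frac{L - 1664135}{-2929683 + f{\left(1718 \right)}} = \frac{211967 - 1664135}{-2929683 - 340164} = - \frac{1452168}{-2929683 - 340164} = - \frac{1452168}{-3269847} = \left(-1452168\right) \left(- \frac{1}{3269847}\right) = \frac{484056}{1089949}$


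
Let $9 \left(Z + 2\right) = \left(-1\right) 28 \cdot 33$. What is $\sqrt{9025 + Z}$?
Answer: $\frac{\sqrt{80283}}{3} \approx 94.448$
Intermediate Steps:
$Z = - \frac{314}{3}$ ($Z = -2 + \frac{\left(-1\right) 28 \cdot 33}{9} = -2 + \frac{\left(-28\right) 33}{9} = -2 + \frac{1}{9} \left(-924\right) = -2 - \frac{308}{3} = - \frac{314}{3} \approx -104.67$)
$\sqrt{9025 + Z} = \sqrt{9025 - \frac{314}{3}} = \sqrt{\frac{26761}{3}} = \frac{\sqrt{80283}}{3}$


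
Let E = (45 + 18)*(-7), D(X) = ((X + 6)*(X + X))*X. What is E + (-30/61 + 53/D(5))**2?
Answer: -496214689211/1125602500 ≈ -440.84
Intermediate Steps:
D(X) = 2*X**2*(6 + X) (D(X) = ((6 + X)*(2*X))*X = (2*X*(6 + X))*X = 2*X**2*(6 + X))
E = -441 (E = 63*(-7) = -441)
E + (-30/61 + 53/D(5))**2 = -441 + (-30/61 + 53/((2*5**2*(6 + 5))))**2 = -441 + (-30*1/61 + 53/((2*25*11)))**2 = -441 + (-30/61 + 53/550)**2 = -441 + (-13267/33550)**2 = -441 + 176013289/1125602500 = -496214689211/1125602500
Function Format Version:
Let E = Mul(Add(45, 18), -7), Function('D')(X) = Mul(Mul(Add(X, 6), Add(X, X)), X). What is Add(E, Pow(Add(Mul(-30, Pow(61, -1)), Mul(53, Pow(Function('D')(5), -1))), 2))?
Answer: Rational(-496214689211, 1125602500) ≈ -440.84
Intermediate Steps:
Function('D')(X) = Mul(2, Pow(X, 2), Add(6, X)) (Function('D')(X) = Mul(Mul(Add(6, X), Mul(2, X)), X) = Mul(Mul(2, X, Add(6, X)), X) = Mul(2, Pow(X, 2), Add(6, X)))
E = -441 (E = Mul(63, -7) = -441)
Add(E, Pow(Add(Mul(-30, Pow(61, -1)), Mul(53, Pow(Function('D')(5), -1))), 2)) = Add(-441, Pow(Add(Mul(-30, Pow(61, -1)), Mul(53, Pow(Mul(2, Pow(5, 2), Add(6, 5)), -1))), 2)) = Add(-441, Pow(Add(Mul(-30, Rational(1, 61)), Mul(53, Pow(Mul(2, 25, 11), -1))), 2)) = Add(-441, Pow(Add(Rational(-30, 61), Mul(53, Pow(550, -1))), 2)) = Add(-441, Pow(Add(Rational(-30, 61), Mul(53, Rational(1, 550))), 2)) = Add(-441, Pow(Add(Rational(-30, 61), Rational(53, 550)), 2)) = Add(-441, Pow(Rational(-13267, 33550), 2)) = Add(-441, Rational(176013289, 1125602500)) = Rational(-496214689211, 1125602500)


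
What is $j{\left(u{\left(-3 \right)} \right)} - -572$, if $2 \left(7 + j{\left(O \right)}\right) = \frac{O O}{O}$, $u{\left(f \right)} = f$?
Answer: $\frac{1127}{2} \approx 563.5$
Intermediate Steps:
$j{\left(O \right)} = -7 + \frac{O}{2}$ ($j{\left(O \right)} = -7 + \frac{O O \frac{1}{O}}{2} = -7 + \frac{O^{2} \frac{1}{O}}{2} = -7 + \frac{O}{2}$)
$j{\left(u{\left(-3 \right)} \right)} - -572 = \left(-7 + \frac{1}{2} \left(-3\right)\right) - -572 = \left(-7 - \frac{3}{2}\right) + 572 = - \frac{17}{2} + 572 = \frac{1127}{2}$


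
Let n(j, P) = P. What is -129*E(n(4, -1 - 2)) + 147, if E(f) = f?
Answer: 534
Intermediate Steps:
-129*E(n(4, -1 - 2)) + 147 = -129*(-1 - 2) + 147 = -129*(-3) + 147 = 387 + 147 = 534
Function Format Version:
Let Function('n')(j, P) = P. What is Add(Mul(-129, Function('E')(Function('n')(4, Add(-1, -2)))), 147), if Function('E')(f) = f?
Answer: 534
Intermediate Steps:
Add(Mul(-129, Function('E')(Function('n')(4, Add(-1, -2)))), 147) = Add(Mul(-129, Add(-1, -2)), 147) = Add(Mul(-129, -3), 147) = Add(387, 147) = 534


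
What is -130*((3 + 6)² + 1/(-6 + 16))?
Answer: -10543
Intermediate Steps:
-130*((3 + 6)² + 1/(-6 + 16)) = -130*(9² + 1/10) = -130*(81 + ⅒) = -130*811/10 = -10543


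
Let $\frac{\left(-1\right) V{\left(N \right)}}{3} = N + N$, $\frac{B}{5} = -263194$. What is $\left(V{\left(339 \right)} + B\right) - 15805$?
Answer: $-1333809$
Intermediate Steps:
$B = -1315970$ ($B = 5 \left(-263194\right) = -1315970$)
$V{\left(N \right)} = - 6 N$ ($V{\left(N \right)} = - 3 \left(N + N\right) = - 3 \cdot 2 N = - 6 N$)
$\left(V{\left(339 \right)} + B\right) - 15805 = \left(\left(-6\right) 339 - 1315970\right) - 15805 = \left(-2034 - 1315970\right) - 15805 = -1318004 - 15805 = -1333809$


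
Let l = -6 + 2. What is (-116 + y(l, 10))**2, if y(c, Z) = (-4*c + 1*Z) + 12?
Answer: 6084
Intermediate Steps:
l = -4
y(c, Z) = 12 + Z - 4*c (y(c, Z) = (-4*c + Z) + 12 = (Z - 4*c) + 12 = 12 + Z - 4*c)
(-116 + y(l, 10))**2 = (-116 + (12 + 10 - 4*(-4)))**2 = (-116 + (12 + 10 + 16))**2 = (-116 + 38)**2 = (-78)**2 = 6084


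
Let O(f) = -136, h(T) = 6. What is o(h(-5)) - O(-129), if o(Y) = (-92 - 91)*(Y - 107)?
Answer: 18619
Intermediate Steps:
o(Y) = 19581 - 183*Y (o(Y) = -183*(-107 + Y) = 19581 - 183*Y)
o(h(-5)) - O(-129) = (19581 - 183*6) - 1*(-136) = (19581 - 1098) + 136 = 18483 + 136 = 18619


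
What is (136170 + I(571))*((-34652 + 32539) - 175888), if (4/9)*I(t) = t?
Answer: -97868331819/4 ≈ -2.4467e+10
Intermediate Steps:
I(t) = 9*t/4
(136170 + I(571))*((-34652 + 32539) - 175888) = (136170 + (9/4)*571)*((-34652 + 32539) - 175888) = (136170 + 5139/4)*(-2113 - 175888) = (549819/4)*(-178001) = -97868331819/4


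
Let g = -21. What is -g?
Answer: 21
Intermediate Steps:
-g = -1*(-21) = 21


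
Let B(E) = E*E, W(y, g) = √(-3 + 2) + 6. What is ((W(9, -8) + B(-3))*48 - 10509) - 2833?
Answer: -12622 + 48*I ≈ -12622.0 + 48.0*I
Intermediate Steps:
W(y, g) = 6 + I (W(y, g) = √(-1) + 6 = I + 6 = 6 + I)
B(E) = E²
((W(9, -8) + B(-3))*48 - 10509) - 2833 = (((6 + I) + (-3)²)*48 - 10509) - 2833 = (((6 + I) + 9)*48 - 10509) - 2833 = ((15 + I)*48 - 10509) - 2833 = ((720 + 48*I) - 10509) - 2833 = (-9789 + 48*I) - 2833 = -12622 + 48*I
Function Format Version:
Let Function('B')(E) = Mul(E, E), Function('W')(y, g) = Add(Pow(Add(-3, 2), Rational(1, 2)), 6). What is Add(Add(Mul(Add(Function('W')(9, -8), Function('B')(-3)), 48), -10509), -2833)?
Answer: Add(-12622, Mul(48, I)) ≈ Add(-12622., Mul(48.000, I))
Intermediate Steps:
Function('W')(y, g) = Add(6, I) (Function('W')(y, g) = Add(Pow(-1, Rational(1, 2)), 6) = Add(I, 6) = Add(6, I))
Function('B')(E) = Pow(E, 2)
Add(Add(Mul(Add(Function('W')(9, -8), Function('B')(-3)), 48), -10509), -2833) = Add(Add(Mul(Add(Add(6, I), Pow(-3, 2)), 48), -10509), -2833) = Add(Add(Mul(Add(Add(6, I), 9), 48), -10509), -2833) = Add(Add(Mul(Add(15, I), 48), -10509), -2833) = Add(Add(Add(720, Mul(48, I)), -10509), -2833) = Add(Add(-9789, Mul(48, I)), -2833) = Add(-12622, Mul(48, I))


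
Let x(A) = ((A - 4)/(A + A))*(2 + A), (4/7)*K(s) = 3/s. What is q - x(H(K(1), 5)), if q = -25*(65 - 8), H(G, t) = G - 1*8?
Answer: -125319/88 ≈ -1424.1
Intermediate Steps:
K(s) = 21/(4*s) (K(s) = 7*(3/s)/4 = 21/(4*s))
H(G, t) = -8 + G (H(G, t) = G - 8 = -8 + G)
x(A) = (-4 + A)*(2 + A)/(2*A) (x(A) = ((-4 + A)/((2*A)))*(2 + A) = ((-4 + A)*(1/(2*A)))*(2 + A) = ((-4 + A)/(2*A))*(2 + A) = (-4 + A)*(2 + A)/(2*A))
q = -1425 (q = -25*57 = -1425)
q - x(H(K(1), 5)) = -1425 - (-1 + (-8 + (21/4)/1)/2 - 4/(-8 + (21/4)/1)) = -1425 - (-1 + (-8 + (21/4)*1)/2 - 4/(-8 + (21/4)*1)) = -1425 - (-1 + (-8 + 21/4)/2 - 4/(-8 + 21/4)) = -1425 - (-1 + (1/2)*(-11/4) - 4/(-11/4)) = -1425 - (-1 - 11/8 - 4*(-4/11)) = -1425 - (-1 - 11/8 + 16/11) = -1425 - 1*(-81/88) = -1425 + 81/88 = -125319/88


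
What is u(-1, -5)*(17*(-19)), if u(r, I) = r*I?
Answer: -1615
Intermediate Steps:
u(r, I) = I*r
u(-1, -5)*(17*(-19)) = (-5*(-1))*(17*(-19)) = 5*(-323) = -1615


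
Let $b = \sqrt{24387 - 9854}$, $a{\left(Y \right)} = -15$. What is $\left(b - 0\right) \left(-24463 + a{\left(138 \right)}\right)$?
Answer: $- 24478 \sqrt{14533} \approx -2.9509 \cdot 10^{6}$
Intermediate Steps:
$b = \sqrt{14533} \approx 120.55$
$\left(b - 0\right) \left(-24463 + a{\left(138 \right)}\right) = \left(\sqrt{14533} - 0\right) \left(-24463 - 15\right) = \left(\sqrt{14533} + 0\right) \left(-24478\right) = \sqrt{14533} \left(-24478\right) = - 24478 \sqrt{14533}$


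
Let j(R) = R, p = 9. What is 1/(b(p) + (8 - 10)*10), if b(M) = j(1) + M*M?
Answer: 1/62 ≈ 0.016129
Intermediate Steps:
b(M) = 1 + M² (b(M) = 1 + M*M = 1 + M²)
1/(b(p) + (8 - 10)*10) = 1/((1 + 9²) + (8 - 10)*10) = 1/((1 + 81) - 2*10) = 1/(82 - 20) = 1/62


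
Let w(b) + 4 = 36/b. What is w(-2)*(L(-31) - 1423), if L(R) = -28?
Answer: 31922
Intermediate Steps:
w(b) = -4 + 36/b
w(-2)*(L(-31) - 1423) = (-4 + 36/(-2))*(-28 - 1423) = (-4 + 36*(-½))*(-1451) = (-4 - 18)*(-1451) = -22*(-1451) = 31922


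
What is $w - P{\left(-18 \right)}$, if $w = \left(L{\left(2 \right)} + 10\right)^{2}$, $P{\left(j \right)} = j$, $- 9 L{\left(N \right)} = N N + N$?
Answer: $\frac{946}{9} \approx 105.11$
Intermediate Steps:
$L{\left(N \right)} = - \frac{N}{9} - \frac{N^{2}}{9}$ ($L{\left(N \right)} = - \frac{N N + N}{9} = - \frac{N^{2} + N}{9} = - \frac{N + N^{2}}{9} = - \frac{N}{9} - \frac{N^{2}}{9}$)
$w = \frac{784}{9}$ ($w = \left(\left(- \frac{1}{9}\right) 2 \left(1 + 2\right) + 10\right)^{2} = \left(\left(- \frac{1}{9}\right) 2 \cdot 3 + 10\right)^{2} = \left(- \frac{2}{3} + 10\right)^{2} = \left(\frac{28}{3}\right)^{2} = \frac{784}{9} \approx 87.111$)
$w - P{\left(-18 \right)} = \frac{784}{9} - -18 = \frac{784}{9} + 18 = \frac{946}{9}$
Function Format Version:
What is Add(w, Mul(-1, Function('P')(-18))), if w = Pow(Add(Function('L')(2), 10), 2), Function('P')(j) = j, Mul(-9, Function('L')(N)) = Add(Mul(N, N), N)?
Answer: Rational(946, 9) ≈ 105.11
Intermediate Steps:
Function('L')(N) = Add(Mul(Rational(-1, 9), N), Mul(Rational(-1, 9), Pow(N, 2))) (Function('L')(N) = Mul(Rational(-1, 9), Add(Mul(N, N), N)) = Mul(Rational(-1, 9), Add(Pow(N, 2), N)) = Mul(Rational(-1, 9), Add(N, Pow(N, 2))) = Add(Mul(Rational(-1, 9), N), Mul(Rational(-1, 9), Pow(N, 2))))
w = Rational(784, 9) (w = Pow(Add(Mul(Rational(-1, 9), 2, Add(1, 2)), 10), 2) = Pow(Add(Mul(Rational(-1, 9), 2, 3), 10), 2) = Pow(Add(Rational(-2, 3), 10), 2) = Pow(Rational(28, 3), 2) = Rational(784, 9) ≈ 87.111)
Add(w, Mul(-1, Function('P')(-18))) = Add(Rational(784, 9), Mul(-1, -18)) = Add(Rational(784, 9), 18) = Rational(946, 9)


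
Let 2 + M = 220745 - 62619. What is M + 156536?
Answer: 314660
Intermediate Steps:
M = 158124 (M = -2 + (220745 - 62619) = -2 + 158126 = 158124)
M + 156536 = 158124 + 156536 = 314660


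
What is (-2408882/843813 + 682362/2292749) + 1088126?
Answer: 2105139555089489750/1934651411937 ≈ 1.0881e+6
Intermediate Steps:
(-2408882/843813 + 682362/2292749) + 1088126 = -4947175870312/1934651411937 + 1088126 = 2105139555089489750/1934651411937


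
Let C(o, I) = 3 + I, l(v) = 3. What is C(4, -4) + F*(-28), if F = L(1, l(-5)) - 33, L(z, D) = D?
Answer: 839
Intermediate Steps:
F = -30 (F = 3 - 33 = -30)
C(4, -4) + F*(-28) = (3 - 4) - 30*(-28) = -1 + 840 = 839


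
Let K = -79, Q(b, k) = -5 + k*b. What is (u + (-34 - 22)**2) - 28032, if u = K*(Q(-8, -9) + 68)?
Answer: -35561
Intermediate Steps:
Q(b, k) = -5 + b*k
u = -10665 (u = -79*((-5 - 8*(-9)) + 68) = -79*((-5 + 72) + 68) = -79*(67 + 68) = -79*135 = -10665)
(u + (-34 - 22)**2) - 28032 = (-10665 + (-34 - 22)**2) - 28032 = (-10665 + (-56)**2) - 28032 = (-10665 + 3136) - 28032 = -7529 - 28032 = -35561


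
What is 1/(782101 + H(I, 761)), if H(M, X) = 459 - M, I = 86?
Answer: 1/782474 ≈ 1.2780e-6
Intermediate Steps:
1/(782101 + H(I, 761)) = 1/(782101 + (459 - 1*86)) = 1/(782101 + (459 - 86)) = 1/(782101 + 373) = 1/782474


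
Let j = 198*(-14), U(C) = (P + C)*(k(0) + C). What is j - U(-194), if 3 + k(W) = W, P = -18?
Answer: -44536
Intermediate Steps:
k(W) = -3 + W
U(C) = (-18 + C)*(-3 + C) (U(C) = (-18 + C)*((-3 + 0) + C) = (-18 + C)*(-3 + C))
j = -2772
j - U(-194) = -2772 - (54 + (-194)**2 - 21*(-194)) = -2772 - (54 + 37636 + 4074) = -2772 - 1*41764 = -2772 - 41764 = -44536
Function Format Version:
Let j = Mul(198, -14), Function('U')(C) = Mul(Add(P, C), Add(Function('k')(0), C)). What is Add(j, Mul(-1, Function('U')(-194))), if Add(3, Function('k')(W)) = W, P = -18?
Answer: -44536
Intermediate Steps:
Function('k')(W) = Add(-3, W)
Function('U')(C) = Mul(Add(-18, C), Add(-3, C)) (Function('U')(C) = Mul(Add(-18, C), Add(Add(-3, 0), C)) = Mul(Add(-18, C), Add(-3, C)))
j = -2772
Add(j, Mul(-1, Function('U')(-194))) = Add(-2772, Mul(-1, Add(54, Pow(-194, 2), Mul(-21, -194)))) = Add(-2772, Mul(-1, Add(54, 37636, 4074))) = Add(-2772, Mul(-1, 41764)) = Add(-2772, -41764) = -44536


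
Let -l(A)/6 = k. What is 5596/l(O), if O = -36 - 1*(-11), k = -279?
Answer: 2798/837 ≈ 3.3429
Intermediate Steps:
O = -25 (O = -36 + 11 = -25)
l(A) = 1674 (l(A) = -6*(-279) = 1674)
5596/l(O) = 5596/1674 = 5596*(1/1674) = 2798/837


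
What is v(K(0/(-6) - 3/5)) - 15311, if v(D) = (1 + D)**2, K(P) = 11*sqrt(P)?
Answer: -76913/5 + 22*I*sqrt(15)/5 ≈ -15383.0 + 17.041*I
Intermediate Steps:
v(K(0/(-6) - 3/5)) - 15311 = (1 + 11*sqrt(0/(-6) - 3/5))**2 - 15311 = (1 + 11*sqrt(0*(-1/6) - 3*1/5))**2 - 15311 = (1 + 11*sqrt(0 - 3/5))**2 - 15311 = (1 + 11*sqrt(-3/5))**2 - 15311 = (1 + 11*(I*sqrt(15)/5))**2 - 15311 = (1 + 11*I*sqrt(15)/5)**2 - 15311 = -15311 + (1 + 11*I*sqrt(15)/5)**2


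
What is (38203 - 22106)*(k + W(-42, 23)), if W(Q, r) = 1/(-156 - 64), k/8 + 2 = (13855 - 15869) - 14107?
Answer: -456776214657/220 ≈ -2.0763e+9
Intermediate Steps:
k = -128984 (k = -16 + 8*((13855 - 15869) - 14107) = -16 + 8*(-2014 - 14107) = -16 + 8*(-16121) = -16 - 128968 = -128984)
W(Q, r) = -1/220 (W(Q, r) = 1/(-220) = -1/220)
(38203 - 22106)*(k + W(-42, 23)) = (38203 - 22106)*(-128984 - 1/220) = 16097*(-28376481/220) = -456776214657/220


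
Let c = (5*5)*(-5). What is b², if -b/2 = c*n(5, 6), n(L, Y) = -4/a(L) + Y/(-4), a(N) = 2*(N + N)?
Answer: 180625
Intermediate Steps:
a(N) = 4*N (a(N) = 2*(2*N) = 4*N)
c = -125 (c = 25*(-5) = -125)
n(L, Y) = -1/L - Y/4 (n(L, Y) = -4*1/(4*L) + Y/(-4) = -1/L + Y*(-¼) = -1/L - Y/4)
b = -425 (b = -(-250)*(-1/5 - ¼*6) = -(-250)*(-1*⅕ - 3/2) = -(-250)*(-⅕ - 3/2) = -(-250)*(-17)/10 = -2*425/2 = -425)
b² = (-425)² = 180625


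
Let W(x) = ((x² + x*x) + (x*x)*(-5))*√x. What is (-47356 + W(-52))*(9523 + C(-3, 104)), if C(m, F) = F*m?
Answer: -436196116 - 149439264*I*√13 ≈ -4.362e+8 - 5.3881e+8*I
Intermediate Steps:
W(x) = -3*x^(5/2) (W(x) = ((x² + x²) + x²*(-5))*√x = (2*x² - 5*x²)*√x = (-3*x²)*√x = -3*x^(5/2))
(-47356 + W(-52))*(9523 + C(-3, 104)) = (-47356 - 16224*I*√13)*(9523 + 104*(-3)) = (-47356 - 16224*I*√13)*(9523 - 312) = (-47356 - 16224*I*√13)*9211 = -436196116 - 149439264*I*√13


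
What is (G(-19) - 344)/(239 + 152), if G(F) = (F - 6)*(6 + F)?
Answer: -19/391 ≈ -0.048593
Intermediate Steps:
G(F) = (-6 + F)*(6 + F)
(G(-19) - 344)/(239 + 152) = ((-36 + (-19)²) - 344)/(239 + 152) = ((-36 + 361) - 344)/391 = (325 - 344)*(1/391) = -19*1/391 = -19/391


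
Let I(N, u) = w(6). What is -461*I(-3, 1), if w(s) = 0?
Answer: 0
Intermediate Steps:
I(N, u) = 0
-461*I(-3, 1) = -461*0 = 0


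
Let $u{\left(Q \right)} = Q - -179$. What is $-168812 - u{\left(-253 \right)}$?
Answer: $-168738$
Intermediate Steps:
$u{\left(Q \right)} = 179 + Q$ ($u{\left(Q \right)} = Q + 179 = 179 + Q$)
$-168812 - u{\left(-253 \right)} = -168812 - \left(179 - 253\right) = -168812 - -74 = -168812 + 74 = -168738$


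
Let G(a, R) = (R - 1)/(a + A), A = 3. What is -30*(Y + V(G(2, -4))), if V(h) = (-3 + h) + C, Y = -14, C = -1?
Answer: 570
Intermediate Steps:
G(a, R) = (-1 + R)/(3 + a) (G(a, R) = (R - 1)/(a + 3) = (-1 + R)/(3 + a))
V(h) = -4 + h (V(h) = (-3 + h) - 1 = -4 + h)
-30*(Y + V(G(2, -4))) = -30*(-14 + (-4 + (-1 - 4)/(3 + 2))) = -30*(-14 + (-4 - 5/5)) = -30*(-14 + (-4 + (⅕)*(-5))) = -30*(-14 + (-4 - 1)) = -30*(-14 - 5) = -30*(-19) = 570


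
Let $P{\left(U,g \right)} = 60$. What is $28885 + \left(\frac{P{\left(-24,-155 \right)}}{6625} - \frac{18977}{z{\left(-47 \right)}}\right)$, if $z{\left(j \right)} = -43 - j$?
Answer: $\frac{127946023}{5300} \approx 24141.0$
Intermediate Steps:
$28885 + \left(\frac{P{\left(-24,-155 \right)}}{6625} - \frac{18977}{z{\left(-47 \right)}}\right) = 28885 + \left(\frac{60}{6625} - \frac{18977}{-43 - -47}\right) = 28885 + \left(60 \cdot \frac{1}{6625} - \frac{18977}{-43 + 47}\right) = 28885 + \left(\frac{12}{1325} - \frac{18977}{4}\right) = 28885 - \frac{25144477}{5300} = \frac{127946023}{5300}$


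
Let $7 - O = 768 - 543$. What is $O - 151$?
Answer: $-369$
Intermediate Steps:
$O = -218$ ($O = 7 - \left(768 - 543\right) = 7 - 225 = -218$)
$O - 151 = -218 - 151 = -369$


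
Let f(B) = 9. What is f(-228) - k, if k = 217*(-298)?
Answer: 64675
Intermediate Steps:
k = -64666
f(-228) - k = 9 - 1*(-64666) = 9 + 64666 = 64675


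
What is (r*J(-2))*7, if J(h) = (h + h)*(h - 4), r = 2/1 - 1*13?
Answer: -1848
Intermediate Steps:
r = -11 (r = 2*1 - 13 = 2 - 13 = -11)
J(h) = 2*h*(-4 + h) (J(h) = (2*h)*(-4 + h) = 2*h*(-4 + h))
(r*J(-2))*7 = -22*(-2)*(-4 - 2)*7 = -22*(-2)*(-6)*7 = -11*24*7 = -264*7 = -1848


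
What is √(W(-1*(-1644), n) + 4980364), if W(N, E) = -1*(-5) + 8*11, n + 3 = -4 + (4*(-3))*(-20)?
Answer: √4980457 ≈ 2231.7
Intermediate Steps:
n = 233 (n = -3 + (-4 + (4*(-3))*(-20)) = -3 + (-4 - 12*(-20)) = -3 + (-4 + 240) = -3 + 236 = 233)
W(N, E) = 93 (W(N, E) = 5 + 88 = 93)
√(W(-1*(-1644), n) + 4980364) = √(93 + 4980364) = √4980457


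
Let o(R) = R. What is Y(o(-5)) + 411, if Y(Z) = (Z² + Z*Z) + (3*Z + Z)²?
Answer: 861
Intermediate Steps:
Y(Z) = 18*Z² (Y(Z) = (Z² + Z²) + (4*Z)² = 2*Z² + 16*Z² = 18*Z²)
Y(o(-5)) + 411 = 18*(-5)² + 411 = 18*25 + 411 = 450 + 411 = 861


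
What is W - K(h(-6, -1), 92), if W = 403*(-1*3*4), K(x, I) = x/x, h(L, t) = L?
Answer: -4837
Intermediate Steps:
K(x, I) = 1
W = -4836 (W = 403*(-3*4) = 403*(-12) = -4836)
W - K(h(-6, -1), 92) = -4836 - 1*1 = -4836 - 1 = -4837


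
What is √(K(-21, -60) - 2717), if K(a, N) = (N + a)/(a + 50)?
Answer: I*√2287346/29 ≈ 52.152*I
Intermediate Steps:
K(a, N) = (N + a)/(50 + a)
√(K(-21, -60) - 2717) = √((-60 - 21)/(50 - 21) - 2717) = √(-81/29 - 2717) = √(-78874/29) = I*√2287346/29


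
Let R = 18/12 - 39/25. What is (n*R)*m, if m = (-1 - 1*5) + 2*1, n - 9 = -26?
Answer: -102/25 ≈ -4.0800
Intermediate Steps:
n = -17 (n = 9 - 26 = -17)
m = -4 (m = (-1 - 5) + 2 = -6 + 2 = -4)
R = -3/50 (R = 18*(1/12) - 39*1/25 = 3/2 - 39/25 = -3/50 ≈ -0.060000)
(n*R)*m = -17*(-3/50)*(-4) = (51/50)*(-4) = -102/25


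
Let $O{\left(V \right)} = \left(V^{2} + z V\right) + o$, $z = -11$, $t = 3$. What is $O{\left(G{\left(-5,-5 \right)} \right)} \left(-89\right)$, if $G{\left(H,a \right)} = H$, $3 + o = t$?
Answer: $-7120$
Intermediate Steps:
$o = 0$ ($o = -3 + 3 = 0$)
$O{\left(V \right)} = V^{2} - 11 V$ ($O{\left(V \right)} = \left(V^{2} - 11 V\right) + 0 = V^{2} - 11 V$)
$O{\left(G{\left(-5,-5 \right)} \right)} \left(-89\right) = - 5 \left(-11 - 5\right) \left(-89\right) = \left(-5\right) \left(-16\right) \left(-89\right) = 80 \left(-89\right) = -7120$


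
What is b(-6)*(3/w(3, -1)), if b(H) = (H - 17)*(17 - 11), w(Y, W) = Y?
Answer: -138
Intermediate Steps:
b(H) = -102 + 6*H (b(H) = (-17 + H)*6 = -102 + 6*H)
b(-6)*(3/w(3, -1)) = (-102 + 6*(-6))*(3/3) = (-102 - 36)*(3*(1/3)) = -138*1 = -138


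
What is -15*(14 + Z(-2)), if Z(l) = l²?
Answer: -270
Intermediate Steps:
-15*(14 + Z(-2)) = -15*(14 + (-2)²) = -15*(14 + 4) = -15*18 = -270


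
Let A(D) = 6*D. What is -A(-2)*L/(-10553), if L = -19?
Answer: 228/10553 ≈ 0.021605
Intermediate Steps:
-A(-2)*L/(-10553) = -6*(-2)*(-19/(-10553)) = -(-12)*(-19*(-1/10553)) = -(-12)*19/10553 = -1*(-228/10553) = 228/10553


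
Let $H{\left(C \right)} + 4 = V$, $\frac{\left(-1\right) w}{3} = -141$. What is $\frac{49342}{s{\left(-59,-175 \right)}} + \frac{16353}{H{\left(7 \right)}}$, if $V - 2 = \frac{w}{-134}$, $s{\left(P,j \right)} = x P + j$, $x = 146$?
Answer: $- \frac{19293448600}{6073199} \approx -3176.8$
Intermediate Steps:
$s{\left(P,j \right)} = j + 146 P$ ($s{\left(P,j \right)} = 146 P + j = j + 146 P$)
$w = 423$ ($w = \left(-3\right) \left(-141\right) = 423$)
$V = - \frac{155}{134}$ ($V = 2 + \frac{423}{-134} = 2 + 423 \left(- \frac{1}{134}\right) = 2 - \frac{423}{134} = - \frac{155}{134} \approx -1.1567$)
$H{\left(C \right)} = - \frac{691}{134}$ ($H{\left(C \right)} = -4 - \frac{155}{134} = - \frac{691}{134}$)
$\frac{49342}{s{\left(-59,-175 \right)}} + \frac{16353}{H{\left(7 \right)}} = \frac{49342}{-175 + 146 \left(-59\right)} + \frac{16353}{- \frac{691}{134}} = \frac{49342}{-175 - 8614} + 16353 \left(- \frac{134}{691}\right) = \frac{49342}{-8789} - \frac{2191302}{691} = 49342 \left(- \frac{1}{8789}\right) - \frac{2191302}{691} = - \frac{49342}{8789} - \frac{2191302}{691} = - \frac{19293448600}{6073199}$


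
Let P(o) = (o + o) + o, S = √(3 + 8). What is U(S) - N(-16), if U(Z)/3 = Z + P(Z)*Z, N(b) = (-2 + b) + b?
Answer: 133 + 3*√11 ≈ 142.95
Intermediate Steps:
N(b) = -2 + 2*b
S = √11 ≈ 3.3166
P(o) = 3*o (P(o) = 2*o + o = 3*o)
U(Z) = 3*Z + 9*Z² (U(Z) = 3*(Z + (3*Z)*Z) = 3*(Z + 3*Z²) = 3*Z + 9*Z²)
U(S) - N(-16) = 3*√11*(1 + 3*√11) - (-2 + 2*(-16)) = 3*√11*(1 + 3*√11) - (-2 - 32) = 3*√11*(1 + 3*√11) - 1*(-34) = 3*√11*(1 + 3*√11) + 34 = 34 + 3*√11*(1 + 3*√11)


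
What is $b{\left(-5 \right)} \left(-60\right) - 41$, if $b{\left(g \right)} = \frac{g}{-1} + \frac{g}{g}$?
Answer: $-401$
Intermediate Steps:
$b{\left(g \right)} = 1 - g$ ($b{\left(g \right)} = g \left(-1\right) + 1 = - g + 1 = 1 - g$)
$b{\left(-5 \right)} \left(-60\right) - 41 = \left(1 - -5\right) \left(-60\right) - 41 = \left(1 + 5\right) \left(-60\right) - 41 = 6 \left(-60\right) - 41 = -360 - 41 = -401$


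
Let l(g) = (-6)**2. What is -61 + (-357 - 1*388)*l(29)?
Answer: -26881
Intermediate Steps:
l(g) = 36
-61 + (-357 - 1*388)*l(29) = -61 + (-357 - 1*388)*36 = -61 + (-357 - 388)*36 = -61 - 745*36 = -61 - 26820 = -26881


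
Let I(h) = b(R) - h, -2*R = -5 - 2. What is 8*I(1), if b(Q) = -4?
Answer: -40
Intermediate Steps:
R = 7/2 (R = -(-5 - 2)/2 = -½*(-7) = 7/2 ≈ 3.5000)
I(h) = -4 - h
8*I(1) = 8*(-4 - 1*1) = 8*(-4 - 1) = 8*(-5) = -40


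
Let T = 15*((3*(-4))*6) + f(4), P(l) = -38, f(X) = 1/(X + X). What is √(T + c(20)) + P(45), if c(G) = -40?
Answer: -38 + 17*I*√62/4 ≈ -38.0 + 33.465*I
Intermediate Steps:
f(X) = 1/(2*X)
T = -8639/8 (T = 15*((3*(-4))*6) + (½)/4 = 15*(-12*6) + (½)*(¼) = 15*(-72) + ⅛ = -1080 + ⅛ = -8639/8 ≈ -1079.9)
√(T + c(20)) + P(45) = √(-8639/8 - 40) - 38 = √(-8959/8) - 38 = 17*I*√62/4 - 38 = -38 + 17*I*√62/4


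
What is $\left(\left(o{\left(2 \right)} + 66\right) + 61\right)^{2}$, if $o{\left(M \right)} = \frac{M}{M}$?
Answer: $16384$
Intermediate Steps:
$o{\left(M \right)} = 1$
$\left(\left(o{\left(2 \right)} + 66\right) + 61\right)^{2} = \left(\left(1 + 66\right) + 61\right)^{2} = \left(67 + 61\right)^{2} = 128^{2} = 16384$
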